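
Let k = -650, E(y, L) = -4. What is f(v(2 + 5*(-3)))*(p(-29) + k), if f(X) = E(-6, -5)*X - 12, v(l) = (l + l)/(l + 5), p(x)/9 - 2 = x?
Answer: 22325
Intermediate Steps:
p(x) = 18 + 9*x
v(l) = 2*l/(5 + l) (v(l) = (2*l)/(5 + l) = 2*l/(5 + l))
f(X) = -12 - 4*X (f(X) = -4*X - 12 = -12 - 4*X)
f(v(2 + 5*(-3)))*(p(-29) + k) = (-12 - 8*(2 + 5*(-3))/(5 + (2 + 5*(-3))))*((18 + 9*(-29)) - 650) = (-12 - 8*(2 - 15)/(5 + (2 - 15)))*((18 - 261) - 650) = (-12 - 8*(-13)/(5 - 13))*(-243 - 650) = (-12 - 8*(-13)/(-8))*(-893) = (-12 - 8*(-13)*(-1)/8)*(-893) = (-12 - 4*13/4)*(-893) = (-12 - 13)*(-893) = -25*(-893) = 22325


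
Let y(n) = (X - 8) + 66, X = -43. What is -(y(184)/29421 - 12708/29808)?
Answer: 1152577/2706732 ≈ 0.42582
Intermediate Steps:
y(n) = 15 (y(n) = (-43 - 8) + 66 = -51 + 66 = 15)
-(y(184)/29421 - 12708/29808) = -(15/29421 - 12708/29808) = -(15*(1/29421) - 12708*1/29808) = -(5/9807 - 353/828) = -1*(-1152577/2706732) = 1152577/2706732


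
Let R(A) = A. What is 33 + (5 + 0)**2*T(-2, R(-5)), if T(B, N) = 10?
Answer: 283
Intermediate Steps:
33 + (5 + 0)**2*T(-2, R(-5)) = 33 + (5 + 0)**2*10 = 33 + 5**2*10 = 33 + 25*10 = 33 + 250 = 283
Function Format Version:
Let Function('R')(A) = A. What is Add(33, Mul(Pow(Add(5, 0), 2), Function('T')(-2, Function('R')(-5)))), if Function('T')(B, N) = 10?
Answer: 283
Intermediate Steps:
Add(33, Mul(Pow(Add(5, 0), 2), Function('T')(-2, Function('R')(-5)))) = Add(33, Mul(Pow(Add(5, 0), 2), 10)) = Add(33, Mul(Pow(5, 2), 10)) = Add(33, Mul(25, 10)) = Add(33, 250) = 283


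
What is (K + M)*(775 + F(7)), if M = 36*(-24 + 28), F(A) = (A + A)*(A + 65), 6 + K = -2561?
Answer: -4320209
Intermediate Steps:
K = -2567 (K = -6 - 2561 = -2567)
F(A) = 2*A*(65 + A) (F(A) = (2*A)*(65 + A) = 2*A*(65 + A))
M = 144 (M = 36*4 = 144)
(K + M)*(775 + F(7)) = (-2567 + 144)*(775 + 2*7*(65 + 7)) = -2423*(775 + 2*7*72) = -2423*(775 + 1008) = -2423*1783 = -4320209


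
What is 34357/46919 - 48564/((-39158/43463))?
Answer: 7073930060551/131232443 ≈ 53904.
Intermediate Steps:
34357/46919 - 48564/((-39158/43463)) = 34357*(1/46919) - 48564/((-39158*1/43463)) = 34357/46919 - 48564/(-5594/6209) = 34357/46919 - 48564*(-6209/5594) = 34357/46919 + 150766938/2797 = 7073930060551/131232443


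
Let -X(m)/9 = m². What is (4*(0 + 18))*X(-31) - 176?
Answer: -622904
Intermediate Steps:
X(m) = -9*m²
(4*(0 + 18))*X(-31) - 176 = (4*(0 + 18))*(-9*(-31)²) - 176 = (4*18)*(-9*961) - 176 = 72*(-8649) - 176 = -622728 - 176 = -622904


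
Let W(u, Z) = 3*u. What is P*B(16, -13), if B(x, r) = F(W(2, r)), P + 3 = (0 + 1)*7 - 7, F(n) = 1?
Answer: -3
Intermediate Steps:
P = -3 (P = -3 + ((0 + 1)*7 - 7) = -3 + (1*7 - 7) = -3 + (7 - 7) = -3 + 0 = -3)
B(x, r) = 1
P*B(16, -13) = -3*1 = -3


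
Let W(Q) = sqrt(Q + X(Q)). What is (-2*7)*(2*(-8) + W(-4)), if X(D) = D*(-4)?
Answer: 224 - 28*sqrt(3) ≈ 175.50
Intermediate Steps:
X(D) = -4*D
W(Q) = sqrt(3)*sqrt(-Q) (W(Q) = sqrt(Q - 4*Q) = sqrt(-3*Q) = sqrt(3)*sqrt(-Q))
(-2*7)*(2*(-8) + W(-4)) = (-2*7)*(2*(-8) + sqrt(3)*sqrt(-1*(-4))) = -14*(-16 + sqrt(3)*sqrt(4)) = -14*(-16 + sqrt(3)*2) = -14*(-16 + 2*sqrt(3)) = 224 - 28*sqrt(3)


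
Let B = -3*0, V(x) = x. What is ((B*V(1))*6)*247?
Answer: 0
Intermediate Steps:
B = 0
((B*V(1))*6)*247 = ((0*1)*6)*247 = (0*6)*247 = 0*247 = 0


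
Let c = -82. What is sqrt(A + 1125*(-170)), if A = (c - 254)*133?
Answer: I*sqrt(235938) ≈ 485.73*I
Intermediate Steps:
A = -44688 (A = (-82 - 254)*133 = -336*133 = -44688)
sqrt(A + 1125*(-170)) = sqrt(-44688 + 1125*(-170)) = sqrt(-44688 - 191250) = sqrt(-235938) = I*sqrt(235938)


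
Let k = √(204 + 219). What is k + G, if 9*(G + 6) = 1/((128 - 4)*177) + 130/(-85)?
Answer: -20718895/3358044 + 3*√47 ≈ 14.397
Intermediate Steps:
k = 3*√47 (k = √423 = 3*√47 ≈ 20.567)
G = -20718895/3358044 (G = -6 + (1/((128 - 4)*177) + 130/(-85))/9 = -6 + ((1/177)/124 + 130*(-1/85))/9 = -6 + ((1/124)*(1/177) - 26/17)/9 = -6 + (1/21948 - 26/17)/9 = -6 + (⅑)*(-570631/373116) = -6 - 570631/3358044 = -20718895/3358044 ≈ -6.1699)
k + G = 3*√47 - 20718895/3358044 = -20718895/3358044 + 3*√47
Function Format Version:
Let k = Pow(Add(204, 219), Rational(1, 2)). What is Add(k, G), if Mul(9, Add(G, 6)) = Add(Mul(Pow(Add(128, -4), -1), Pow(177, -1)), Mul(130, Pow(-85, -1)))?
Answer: Add(Rational(-20718895, 3358044), Mul(3, Pow(47, Rational(1, 2)))) ≈ 14.397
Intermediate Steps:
k = Mul(3, Pow(47, Rational(1, 2))) (k = Pow(423, Rational(1, 2)) = Mul(3, Pow(47, Rational(1, 2))) ≈ 20.567)
G = Rational(-20718895, 3358044) (G = Add(-6, Mul(Rational(1, 9), Add(Mul(Pow(Add(128, -4), -1), Pow(177, -1)), Mul(130, Pow(-85, -1))))) = Add(-6, Mul(Rational(1, 9), Add(Mul(Pow(124, -1), Rational(1, 177)), Mul(130, Rational(-1, 85))))) = Add(-6, Mul(Rational(1, 9), Add(Mul(Rational(1, 124), Rational(1, 177)), Rational(-26, 17)))) = Add(-6, Mul(Rational(1, 9), Add(Rational(1, 21948), Rational(-26, 17)))) = Add(-6, Mul(Rational(1, 9), Rational(-570631, 373116))) = Add(-6, Rational(-570631, 3358044)) = Rational(-20718895, 3358044) ≈ -6.1699)
Add(k, G) = Add(Mul(3, Pow(47, Rational(1, 2))), Rational(-20718895, 3358044)) = Add(Rational(-20718895, 3358044), Mul(3, Pow(47, Rational(1, 2))))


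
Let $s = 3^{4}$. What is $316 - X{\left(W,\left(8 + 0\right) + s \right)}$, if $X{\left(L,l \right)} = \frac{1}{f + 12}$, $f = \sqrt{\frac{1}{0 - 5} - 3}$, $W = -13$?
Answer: $\frac{58129}{184} + \frac{i \sqrt{5}}{184} \approx 315.92 + 0.012153 i$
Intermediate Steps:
$f = \frac{4 i \sqrt{5}}{5}$ ($f = \sqrt{\frac{1}{-5} - 3} = \sqrt{- \frac{1}{5} - 3} = \sqrt{- \frac{16}{5}} = \frac{4 i \sqrt{5}}{5} \approx 1.7889 i$)
$s = 81$
$X{\left(L,l \right)} = \frac{1}{12 + \frac{4 i \sqrt{5}}{5}}$ ($X{\left(L,l \right)} = \frac{1}{\frac{4 i \sqrt{5}}{5} + 12} = \frac{1}{12 + \frac{4 i \sqrt{5}}{5}}$)
$316 - X{\left(W,\left(8 + 0\right) + s \right)} = 316 - \left(\frac{15}{184} - \frac{i \sqrt{5}}{184}\right) = \frac{58129}{184} + \frac{i \sqrt{5}}{184}$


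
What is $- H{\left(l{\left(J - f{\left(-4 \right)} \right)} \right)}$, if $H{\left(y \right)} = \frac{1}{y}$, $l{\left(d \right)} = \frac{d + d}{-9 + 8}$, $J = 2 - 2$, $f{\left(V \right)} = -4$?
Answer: $\frac{1}{8} \approx 0.125$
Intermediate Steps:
$J = 0$
$l{\left(d \right)} = - 2 d$ ($l{\left(d \right)} = \frac{2 d}{-1} = 2 d \left(-1\right) = - 2 d$)
$- H{\left(l{\left(J - f{\left(-4 \right)} \right)} \right)} = - \frac{1}{\left(-2\right) \left(0 - -4\right)} = - \frac{1}{\left(-2\right) \left(0 + 4\right)} = - \frac{1}{\left(-2\right) 4} = - \frac{1}{-8} = \left(-1\right) \left(- \frac{1}{8}\right) = \frac{1}{8}$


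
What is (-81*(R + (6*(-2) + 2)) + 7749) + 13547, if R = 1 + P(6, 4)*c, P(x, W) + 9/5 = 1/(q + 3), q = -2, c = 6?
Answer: 112069/5 ≈ 22414.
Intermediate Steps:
P(x, W) = -⅘ (P(x, W) = -9/5 + 1/(-2 + 3) = -9/5 + 1/1 = -9/5 + 1 = -⅘)
R = -19/5 (R = 1 - ⅘*6 = 1 - 24/5 = -19/5 ≈ -3.8000)
(-81*(R + (6*(-2) + 2)) + 7749) + 13547 = (-81*(-19/5 + (6*(-2) + 2)) + 7749) + 13547 = (-81*(-19/5 + (-12 + 2)) + 7749) + 13547 = (-81*(-19/5 - 10) + 7749) + 13547 = (-81*(-69/5) + 7749) + 13547 = (5589/5 + 7749) + 13547 = 44334/5 + 13547 = 112069/5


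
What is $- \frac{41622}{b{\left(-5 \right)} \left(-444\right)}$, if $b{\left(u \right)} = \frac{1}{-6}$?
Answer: $- \frac{20811}{37} \approx -562.46$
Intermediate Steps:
$b{\left(u \right)} = - \frac{1}{6}$
$- \frac{41622}{b{\left(-5 \right)} \left(-444\right)} = - \frac{41622}{\left(- \frac{1}{6}\right) \left(-444\right)} = - \frac{41622}{74} = \left(-41622\right) \frac{1}{74} = - \frac{20811}{37}$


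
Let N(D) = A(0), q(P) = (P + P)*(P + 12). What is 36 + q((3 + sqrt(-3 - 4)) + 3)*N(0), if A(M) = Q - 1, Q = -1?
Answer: -368 - 96*I*sqrt(7) ≈ -368.0 - 253.99*I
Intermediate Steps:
q(P) = 2*P*(12 + P) (q(P) = (2*P)*(12 + P) = 2*P*(12 + P))
A(M) = -2 (A(M) = -1 - 1 = -2)
N(D) = -2
36 + q((3 + sqrt(-3 - 4)) + 3)*N(0) = 36 + (2*((3 + sqrt(-3 - 4)) + 3)*(12 + ((3 + sqrt(-3 - 4)) + 3)))*(-2) = 36 + (2*((3 + sqrt(-7)) + 3)*(12 + ((3 + sqrt(-7)) + 3)))*(-2) = 36 + (2*((3 + I*sqrt(7)) + 3)*(12 + ((3 + I*sqrt(7)) + 3)))*(-2) = 36 + (2*(6 + I*sqrt(7))*(12 + (6 + I*sqrt(7))))*(-2) = 36 + (2*(6 + I*sqrt(7))*(18 + I*sqrt(7)))*(-2) = 36 - 4*(6 + I*sqrt(7))*(18 + I*sqrt(7))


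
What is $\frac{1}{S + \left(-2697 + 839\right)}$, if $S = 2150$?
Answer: $\frac{1}{292} \approx 0.0034247$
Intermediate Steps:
$\frac{1}{S + \left(-2697 + 839\right)} = \frac{1}{2150 + \left(-2697 + 839\right)} = \frac{1}{2150 - 1858} = \frac{1}{292}$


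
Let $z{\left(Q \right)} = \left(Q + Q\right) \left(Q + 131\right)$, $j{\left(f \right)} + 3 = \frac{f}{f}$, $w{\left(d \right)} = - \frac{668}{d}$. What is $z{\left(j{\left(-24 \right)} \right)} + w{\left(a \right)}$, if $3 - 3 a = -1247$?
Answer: $- \frac{323502}{625} \approx -517.6$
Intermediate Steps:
$a = \frac{1250}{3}$ ($a = 1 - - \frac{1247}{3} = 1 + \frac{1247}{3} = \frac{1250}{3} \approx 416.67$)
$j{\left(f \right)} = -2$ ($j{\left(f \right)} = -3 + \frac{f}{f} = -3 + 1 = -2$)
$z{\left(Q \right)} = 2 Q \left(131 + Q\right)$
$z{\left(j{\left(-24 \right)} \right)} + w{\left(a \right)} = 2 \left(-2\right) \left(131 - 2\right) - \frac{668}{\frac{1250}{3}} = 2 \left(-2\right) 129 - \frac{1002}{625} = -516 - \frac{1002}{625} = - \frac{323502}{625}$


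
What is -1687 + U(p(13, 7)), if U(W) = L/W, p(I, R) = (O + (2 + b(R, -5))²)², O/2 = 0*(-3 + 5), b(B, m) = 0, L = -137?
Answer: -27129/16 ≈ -1695.6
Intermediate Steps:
O = 0 (O = 2*(0*(-3 + 5)) = 2*(0*2) = 2*0 = 0)
p(I, R) = 16 (p(I, R) = (0 + (2 + 0)²)² = (0 + 2²)² = (0 + 4)² = 4² = 16)
U(W) = -137/W
-1687 + U(p(13, 7)) = -1687 - 137/16 = -27129/16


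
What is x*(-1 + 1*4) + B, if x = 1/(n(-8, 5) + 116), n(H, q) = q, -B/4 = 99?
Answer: -47913/121 ≈ -395.98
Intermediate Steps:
B = -396 (B = -4*99 = -396)
x = 1/121 (x = 1/(5 + 116) = 1/121 ≈ 0.0082645)
x*(-1 + 1*4) + B = (-1 + 1*4)/121 - 396 = (-1 + 4)/121 - 396 = (1/121)*3 - 396 = 3/121 - 396 = -47913/121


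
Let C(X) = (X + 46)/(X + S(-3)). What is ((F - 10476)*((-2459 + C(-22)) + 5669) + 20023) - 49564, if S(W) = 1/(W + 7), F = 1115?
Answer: -871972627/29 ≈ -3.0068e+7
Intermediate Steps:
S(W) = 1/(7 + W)
C(X) = (46 + X)/(¼ + X) (C(X) = (X + 46)/(X + 1/(7 - 3)) = (46 + X)/(X + 1/4) = (46 + X)/(X + ¼) = (46 + X)/(¼ + X))
((F - 10476)*((-2459 + C(-22)) + 5669) + 20023) - 49564 = ((1115 - 10476)*((-2459 + 4*(46 - 22)/(1 + 4*(-22))) + 5669) + 20023) - 49564 = (-9361*((-2459 + 4*24/(1 - 88)) + 5669) + 20023) - 49564 = (-9361*((-2459 + 4*24/(-87)) + 5669) + 20023) - 49564 = (-9361*((-2459 + 4*(-1/87)*24) + 5669) + 20023) - 49564 = (-9361*((-2459 - 32/29) + 5669) + 20023) - 49564 = (-9361*(-71343/29 + 5669) + 20023) - 49564 = (-9361*93058/29 + 20023) - 49564 = (-871115938/29 + 20023) - 49564 = -870535271/29 - 49564 = -871972627/29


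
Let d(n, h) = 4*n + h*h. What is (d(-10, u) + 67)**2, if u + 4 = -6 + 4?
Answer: 3969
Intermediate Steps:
u = -6 (u = -4 + (-6 + 4) = -4 - 2 = -6)
d(n, h) = h**2 + 4*n (d(n, h) = 4*n + h**2 = h**2 + 4*n)
(d(-10, u) + 67)**2 = (((-6)**2 + 4*(-10)) + 67)**2 = ((36 - 40) + 67)**2 = (-4 + 67)**2 = 63**2 = 3969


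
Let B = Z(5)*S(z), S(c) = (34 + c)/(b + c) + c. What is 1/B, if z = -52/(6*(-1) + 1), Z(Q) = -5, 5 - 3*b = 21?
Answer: -38/3641 ≈ -0.010437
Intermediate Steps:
b = -16/3 (b = 5/3 - ⅓*21 = 5/3 - 7 = -16/3 ≈ -5.3333)
z = 52/5 (z = -52/(-6 + 1) = -52/(-5) = -52*(-⅕) = 52/5 ≈ 10.400)
S(c) = c + (34 + c)/(-16/3 + c) (S(c) = (34 + c)/(-16/3 + c) + c = c + (34 + c)/(-16/3 + c))
B = -3641/38 (B = -5*(102 - 13*52/5 + 3*(52/5)²)/(-16 + 3*(52/5)) = -5*(102 - 676/5 + 3*(2704/25))/(-16 + 156/5) = -5*(102 - 676/5 + 8112/25)/76/5 = -25*7282/(76*25) = -5*3641/190 = -3641/38 ≈ -95.816)
1/B = 1/(-3641/38) = -38/3641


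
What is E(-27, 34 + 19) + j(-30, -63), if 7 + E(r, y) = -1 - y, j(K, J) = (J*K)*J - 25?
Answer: -119156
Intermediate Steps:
j(K, J) = -25 + K*J**2 (j(K, J) = K*J**2 - 25 = -25 + K*J**2)
E(r, y) = -8 - y (E(r, y) = -7 + (-1 - y) = -8 - y)
E(-27, 34 + 19) + j(-30, -63) = (-8 - (34 + 19)) + (-25 - 30*(-63)**2) = (-8 - 1*53) + (-25 - 30*3969) = (-8 - 53) + (-25 - 119070) = -61 - 119095 = -119156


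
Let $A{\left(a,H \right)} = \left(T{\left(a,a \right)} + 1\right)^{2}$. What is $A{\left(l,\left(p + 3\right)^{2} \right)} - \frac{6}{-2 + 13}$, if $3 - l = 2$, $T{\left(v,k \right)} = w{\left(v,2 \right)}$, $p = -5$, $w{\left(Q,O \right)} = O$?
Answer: $\frac{93}{11} \approx 8.4545$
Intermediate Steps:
$T{\left(v,k \right)} = 2$
$l = 1$ ($l = 3 - 2 = 1$)
$A{\left(a,H \right)} = 9$ ($A{\left(a,H \right)} = \left(2 + 1\right)^{2} = 3^{2} = 9$)
$A{\left(l,\left(p + 3\right)^{2} \right)} - \frac{6}{-2 + 13} = 9 - \frac{6}{-2 + 13} = 9 - \frac{6}{11} = \frac{93}{11}$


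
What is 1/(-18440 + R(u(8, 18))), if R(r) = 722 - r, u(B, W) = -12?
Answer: -1/17706 ≈ -5.6478e-5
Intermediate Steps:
1/(-18440 + R(u(8, 18))) = 1/(-18440 + (722 - 1*(-12))) = 1/(-18440 + (722 + 12)) = 1/(-18440 + 734) = 1/(-17706) = -1/17706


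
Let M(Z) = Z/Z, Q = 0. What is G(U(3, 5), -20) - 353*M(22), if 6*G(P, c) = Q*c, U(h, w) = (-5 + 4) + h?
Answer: -353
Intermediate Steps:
U(h, w) = -1 + h
M(Z) = 1
G(P, c) = 0 (G(P, c) = (0*c)/6 = (⅙)*0 = 0)
G(U(3, 5), -20) - 353*M(22) = 0 - 353*1 = 0 - 353 = -353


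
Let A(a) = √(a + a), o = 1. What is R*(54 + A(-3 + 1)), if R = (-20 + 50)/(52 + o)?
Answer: 1620/53 + 60*I/53 ≈ 30.566 + 1.1321*I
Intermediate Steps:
R = 30/53 (R = (-20 + 50)/(52 + 1) = 30/53 ≈ 0.56604)
A(a) = √2*√a (A(a) = √(2*a) = √2*√a)
R*(54 + A(-3 + 1)) = 30*(54 + √2*√(-3 + 1))/53 = 30*(54 + √2*√(-2))/53 = 30*(54 + √2*(I*√2))/53 = 30*(54 + 2*I)/53 = 1620/53 + 60*I/53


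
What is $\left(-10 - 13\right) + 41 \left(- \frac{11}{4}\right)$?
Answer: $- \frac{543}{4} \approx -135.75$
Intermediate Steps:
$\left(-10 - 13\right) + 41 \left(- \frac{11}{4}\right) = -23 + 41 \left(\left(-11\right) \frac{1}{4}\right) = -23 + 41 \left(- \frac{11}{4}\right) = -23 - \frac{451}{4} = - \frac{543}{4}$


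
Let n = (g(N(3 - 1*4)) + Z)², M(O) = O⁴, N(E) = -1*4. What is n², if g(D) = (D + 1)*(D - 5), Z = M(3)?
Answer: 136048896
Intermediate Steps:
N(E) = -4
Z = 81 (Z = 3⁴ = 81)
g(D) = (1 + D)*(-5 + D)
n = 11664 (n = ((-5 + (-4)² - 4*(-4)) + 81)² = ((-5 + 16 + 16) + 81)² = (27 + 81)² = 108² = 11664)
n² = 11664² = 136048896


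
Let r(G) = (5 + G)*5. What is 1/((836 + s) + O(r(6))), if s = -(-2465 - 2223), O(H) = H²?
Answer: 1/8549 ≈ 0.00011697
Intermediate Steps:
r(G) = 25 + 5*G
s = 4688 (s = -1*(-4688) = 4688)
1/((836 + s) + O(r(6))) = 1/((836 + 4688) + (25 + 5*6)²) = 1/(5524 + (25 + 30)²) = 1/(5524 + 55²) = 1/(5524 + 3025) = 1/8549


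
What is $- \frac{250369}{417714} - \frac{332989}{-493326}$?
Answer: $\frac{1298385821}{17172431397} \approx 0.075609$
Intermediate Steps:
$- \frac{250369}{417714} - \frac{332989}{-493326} = \left(-250369\right) \frac{1}{417714} - - \frac{332989}{493326} = - \frac{250369}{417714} + \frac{332989}{493326} = \frac{1298385821}{17172431397}$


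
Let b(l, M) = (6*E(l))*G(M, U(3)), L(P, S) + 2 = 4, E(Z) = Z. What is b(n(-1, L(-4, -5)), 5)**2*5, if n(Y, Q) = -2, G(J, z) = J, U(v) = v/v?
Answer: 18000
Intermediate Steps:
U(v) = 1
L(P, S) = 2 (L(P, S) = -2 + 4 = 2)
b(l, M) = 6*M*l (b(l, M) = (6*l)*M = 6*M*l)
b(n(-1, L(-4, -5)), 5)**2*5 = (6*5*(-2))**2*5 = (-60)**2*5 = 3600*5 = 18000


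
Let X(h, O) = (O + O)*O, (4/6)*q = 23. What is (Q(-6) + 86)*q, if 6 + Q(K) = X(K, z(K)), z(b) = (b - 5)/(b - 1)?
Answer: 143589/49 ≈ 2930.4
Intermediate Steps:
q = 69/2 (q = (3/2)*23 = 69/2 ≈ 34.500)
z(b) = (-5 + b)/(-1 + b)
X(h, O) = 2*O**2 (X(h, O) = (2*O)*O = 2*O**2)
Q(K) = -6 + 2*(-5 + K)**2/(-1 + K)**2 (Q(K) = -6 + 2*((-5 + K)/(-1 + K))**2 = -6 + 2*((-5 + K)**2/(-1 + K)**2) = -6 + 2*(-5 + K)**2/(-1 + K)**2)
(Q(-6) + 86)*q = ((-6 + 2*(-5 - 6)**2/(-1 - 6)**2) + 86)*(69/2) = ((-6 + 2*(-11)**2/(-7)**2) + 86)*(69/2) = ((-6 + 2*(1/49)*121) + 86)*(69/2) = ((-6 + 242/49) + 86)*(69/2) = (-52/49 + 86)*(69/2) = (4162/49)*(69/2) = 143589/49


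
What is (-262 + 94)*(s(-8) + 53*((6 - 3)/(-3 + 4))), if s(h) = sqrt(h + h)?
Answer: -26712 - 672*I ≈ -26712.0 - 672.0*I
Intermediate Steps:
s(h) = sqrt(2)*sqrt(h) (s(h) = sqrt(2*h) = sqrt(2)*sqrt(h))
(-262 + 94)*(s(-8) + 53*((6 - 3)/(-3 + 4))) = (-262 + 94)*(sqrt(2)*sqrt(-8) + 53*((6 - 3)/(-3 + 4))) = -168*(sqrt(2)*(2*I*sqrt(2)) + 53*(3/1)) = -168*(4*I + 53*(3*1)) = -168*(4*I + 53*3) = -168*(4*I + 159) = -168*(159 + 4*I) = -26712 - 672*I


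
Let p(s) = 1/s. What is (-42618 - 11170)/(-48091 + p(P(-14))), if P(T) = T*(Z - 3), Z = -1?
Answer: 3012128/2693095 ≈ 1.1185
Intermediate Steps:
P(T) = -4*T (P(T) = T*(-1 - 3) = T*(-4) = -4*T)
(-42618 - 11170)/(-48091 + p(P(-14))) = (-42618 - 11170)/(-48091 + 1/(-4*(-14))) = -53788/(-48091 + 1/56) = -53788/(-2693095/56) = -53788*(-56/2693095) = 3012128/2693095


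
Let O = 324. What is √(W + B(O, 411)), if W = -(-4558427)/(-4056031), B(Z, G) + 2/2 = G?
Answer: √6726579742690773/4056031 ≈ 20.221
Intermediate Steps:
B(Z, G) = -1 + G
W = -4558427/4056031 (W = -(-4558427)*(-1)/4056031 = -1*4558427/4056031 = -4558427/4056031 ≈ -1.1239)
√(W + B(O, 411)) = √(-4558427/4056031 + (-1 + 411)) = √(-4558427/4056031 + 410) = √(1658414283/4056031) = √6726579742690773/4056031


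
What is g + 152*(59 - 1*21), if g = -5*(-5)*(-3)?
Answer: 5701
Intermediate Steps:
g = -75 (g = 25*(-3) = -75)
g + 152*(59 - 1*21) = -75 + 152*(59 - 1*21) = -75 + 152*(59 - 21) = -75 + 152*38 = -75 + 5776 = 5701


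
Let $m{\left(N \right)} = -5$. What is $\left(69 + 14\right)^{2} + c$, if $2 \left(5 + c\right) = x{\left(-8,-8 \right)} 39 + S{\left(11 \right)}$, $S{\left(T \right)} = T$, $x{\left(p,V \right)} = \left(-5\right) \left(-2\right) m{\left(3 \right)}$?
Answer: $\frac{11829}{2} \approx 5914.5$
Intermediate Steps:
$x{\left(p,V \right)} = -50$ ($x{\left(p,V \right)} = \left(-5\right) \left(-2\right) \left(-5\right) = 10 \left(-5\right) = -50$)
$c = - \frac{1949}{2}$ ($c = -5 + \frac{\left(-50\right) 39 + 11}{2} = -5 + \frac{-1950 + 11}{2} = -5 + \frac{1}{2} \left(-1939\right) = -5 - \frac{1939}{2} = - \frac{1949}{2} \approx -974.5$)
$\left(69 + 14\right)^{2} + c = \left(69 + 14\right)^{2} - \frac{1949}{2} = 83^{2} - \frac{1949}{2} = 6889 - \frac{1949}{2} = \frac{11829}{2}$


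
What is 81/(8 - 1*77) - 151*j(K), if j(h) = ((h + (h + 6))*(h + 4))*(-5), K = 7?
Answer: 3820273/23 ≈ 1.6610e+5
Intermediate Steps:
j(h) = -5*(4 + h)*(6 + 2*h) (j(h) = ((h + (6 + h))*(4 + h))*(-5) = ((6 + 2*h)*(4 + h))*(-5) = ((4 + h)*(6 + 2*h))*(-5) = -5*(4 + h)*(6 + 2*h))
81/(8 - 1*77) - 151*j(K) = 81/(8 - 1*77) - 151*(-120 - 70*7 - 10*7**2) = 81/(8 - 77) - 151*(-120 - 490 - 10*49) = 81/(-69) - 151*(-120 - 490 - 490) = 81*(-1/69) - 151*(-1100) = -27/23 + 166100 = 3820273/23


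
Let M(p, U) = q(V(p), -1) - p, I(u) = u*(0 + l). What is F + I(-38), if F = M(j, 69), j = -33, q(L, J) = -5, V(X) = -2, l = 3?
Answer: -86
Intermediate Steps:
I(u) = 3*u (I(u) = u*(0 + 3) = u*3 = 3*u)
M(p, U) = -5 - p
F = 28 (F = -5 - 1*(-33) = -5 + 33 = 28)
F + I(-38) = 28 + 3*(-38) = 28 - 114 = -86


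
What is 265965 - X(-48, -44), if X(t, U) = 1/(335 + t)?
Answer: 76331954/287 ≈ 2.6597e+5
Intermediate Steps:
265965 - X(-48, -44) = 265965 - 1/(335 - 48) = 265965 - 1/287 = 76331954/287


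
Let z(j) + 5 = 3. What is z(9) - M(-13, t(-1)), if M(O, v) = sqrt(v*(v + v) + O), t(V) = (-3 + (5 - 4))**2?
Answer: -2 - sqrt(19) ≈ -6.3589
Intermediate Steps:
z(j) = -2 (z(j) = -5 + 3 = -2)
t(V) = 4 (t(V) = (-3 + 1)**2 = (-2)**2 = 4)
M(O, v) = sqrt(O + 2*v**2) (M(O, v) = sqrt(v*(2*v) + O) = sqrt(2*v**2 + O) = sqrt(O + 2*v**2))
z(9) - M(-13, t(-1)) = -2 - sqrt(-13 + 2*4**2) = -2 - sqrt(-13 + 2*16) = -2 - sqrt(-13 + 32) = -2 - sqrt(19)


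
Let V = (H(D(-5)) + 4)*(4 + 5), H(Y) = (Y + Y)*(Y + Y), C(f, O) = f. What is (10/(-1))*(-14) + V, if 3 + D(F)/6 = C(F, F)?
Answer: 83120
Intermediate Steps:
D(F) = -18 + 6*F
H(Y) = 4*Y² (H(Y) = (2*Y)*(2*Y) = 4*Y²)
V = 82980 (V = (4*(-18 + 6*(-5))² + 4)*(4 + 5) = (4*(-18 - 30)² + 4)*9 = (4*(-48)² + 4)*9 = (4*2304 + 4)*9 = (9216 + 4)*9 = 9220*9 = 82980)
(10/(-1))*(-14) + V = (10/(-1))*(-14) + 82980 = (10*(-1))*(-14) + 82980 = -10*(-14) + 82980 = 140 + 82980 = 83120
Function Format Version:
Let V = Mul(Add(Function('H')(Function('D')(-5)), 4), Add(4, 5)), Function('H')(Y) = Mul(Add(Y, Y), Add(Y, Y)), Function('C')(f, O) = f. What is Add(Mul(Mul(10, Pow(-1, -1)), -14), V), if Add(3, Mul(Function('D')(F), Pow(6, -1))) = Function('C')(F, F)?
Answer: 83120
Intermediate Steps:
Function('D')(F) = Add(-18, Mul(6, F))
Function('H')(Y) = Mul(4, Pow(Y, 2)) (Function('H')(Y) = Mul(Mul(2, Y), Mul(2, Y)) = Mul(4, Pow(Y, 2)))
V = 82980 (V = Mul(Add(Mul(4, Pow(Add(-18, Mul(6, -5)), 2)), 4), Add(4, 5)) = Mul(Add(Mul(4, Pow(Add(-18, -30), 2)), 4), 9) = Mul(Add(Mul(4, Pow(-48, 2)), 4), 9) = Mul(Add(Mul(4, 2304), 4), 9) = Mul(Add(9216, 4), 9) = Mul(9220, 9) = 82980)
Add(Mul(Mul(10, Pow(-1, -1)), -14), V) = Add(Mul(Mul(10, Pow(-1, -1)), -14), 82980) = Add(Mul(Mul(10, -1), -14), 82980) = Add(Mul(-10, -14), 82980) = Add(140, 82980) = 83120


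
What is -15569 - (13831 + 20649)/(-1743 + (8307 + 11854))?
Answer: -143392161/9209 ≈ -15571.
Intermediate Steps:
-15569 - (13831 + 20649)/(-1743 + (8307 + 11854)) = -15569 - 34480/(-1743 + 20161) = -15569 - 34480/18418 = -15569 - 1*17240/9209 = -15569 - 17240/9209 = -143392161/9209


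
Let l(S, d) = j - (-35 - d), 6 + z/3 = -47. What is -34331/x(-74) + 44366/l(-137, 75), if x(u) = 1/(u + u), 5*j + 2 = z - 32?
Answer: 259162078/51 ≈ 5.0816e+6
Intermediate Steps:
z = -159 (z = -18 + 3*(-47) = -18 - 141 = -159)
j = -193/5 (j = -⅖ + (-159 - 32)/5 = -⅖ + (⅕)*(-191) = -⅖ - 191/5 = -193/5 ≈ -38.600)
x(u) = 1/(2*u)
l(S, d) = -18/5 + d (l(S, d) = -193/5 - (-35 - d) = -193/5 + (35 + d) = -18/5 + d)
-34331/x(-74) + 44366/l(-137, 75) = -34331/((½)/(-74)) + 44366/(-18/5 + 75) = -34331/((½)*(-1/74)) + 44366/(357/5) = -34331/(-1/148) + 44366*(5/357) = -34331*(-148) + 31690/51 = 5080988 + 31690/51 = 259162078/51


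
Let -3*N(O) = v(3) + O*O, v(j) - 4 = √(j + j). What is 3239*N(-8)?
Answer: -220252/3 - 3239*√6/3 ≈ -76062.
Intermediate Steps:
v(j) = 4 + √2*√j (v(j) = 4 + √(j + j) = 4 + √(2*j) = 4 + √2*√j)
N(O) = -4/3 - √6/3 - O²/3 (N(O) = -((4 + √2*√3) + O*O)/3 = -((4 + √6) + O²)/3 = -(4 + √6 + O²)/3 = -4/3 - √6/3 - O²/3)
3239*N(-8) = 3239*(-4/3 - √6/3 - ⅓*(-8)²) = 3239*(-4/3 - √6/3 - ⅓*64) = 3239*(-4/3 - √6/3 - 64/3) = 3239*(-68/3 - √6/3) = -220252/3 - 3239*√6/3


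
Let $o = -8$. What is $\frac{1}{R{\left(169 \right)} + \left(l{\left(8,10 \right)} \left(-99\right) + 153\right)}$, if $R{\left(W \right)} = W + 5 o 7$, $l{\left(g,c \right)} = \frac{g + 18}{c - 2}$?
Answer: $- \frac{4}{1119} \approx -0.0035746$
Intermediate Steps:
$l{\left(g,c \right)} = \frac{18 + g}{-2 + c}$
$R{\left(W \right)} = -280 + W$ ($R{\left(W \right)} = W + 5 \left(-8\right) 7 = W - 280 = -280 + W$)
$\frac{1}{R{\left(169 \right)} + \left(l{\left(8,10 \right)} \left(-99\right) + 153\right)} = \frac{1}{\left(-280 + 169\right) + \left(\frac{18 + 8}{-2 + 10} \left(-99\right) + 153\right)} = \frac{1}{-111 + \left(\frac{1}{8} \cdot 26 \left(-99\right) + 153\right)} = \frac{1}{-111 + \left(\frac{13}{4} \left(-99\right) + 153\right)} = \frac{1}{-111 + \left(- \frac{1287}{4} + 153\right)} = \frac{1}{-111 - \frac{675}{4}} = \frac{1}{- \frac{1119}{4}} = - \frac{4}{1119}$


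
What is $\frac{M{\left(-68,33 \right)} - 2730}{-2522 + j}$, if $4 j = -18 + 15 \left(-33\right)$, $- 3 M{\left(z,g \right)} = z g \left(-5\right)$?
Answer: $\frac{25880}{10601} \approx 2.4413$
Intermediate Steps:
$M{\left(z,g \right)} = \frac{5 g z}{3}$ ($M{\left(z,g \right)} = - \frac{z g \left(-5\right)}{3} = - \frac{z \left(- 5 g\right)}{3} = - \frac{\left(-5\right) g z}{3} = \frac{5 g z}{3}$)
$j = - \frac{513}{4}$ ($j = \frac{-18 + 15 \left(-33\right)}{4} = \frac{-18 - 495}{4} = \frac{1}{4} \left(-513\right) = - \frac{513}{4} \approx -128.25$)
$\frac{M{\left(-68,33 \right)} - 2730}{-2522 + j} = \frac{\frac{5}{3} \cdot 33 \left(-68\right) - 2730}{-2522 - \frac{513}{4}} = \frac{-3740 - 2730}{- \frac{10601}{4}} = \left(-6470\right) \left(- \frac{4}{10601}\right) = \frac{25880}{10601}$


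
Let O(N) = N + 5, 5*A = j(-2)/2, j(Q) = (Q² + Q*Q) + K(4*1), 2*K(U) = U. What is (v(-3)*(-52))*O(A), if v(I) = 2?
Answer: -624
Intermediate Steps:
K(U) = U/2
j(Q) = 2 + 2*Q² (j(Q) = (Q² + Q*Q) + (4*1)/2 = (Q² + Q²) + (½)*4 = 2*Q² + 2 = 2 + 2*Q²)
A = 1 (A = ((2 + 2*(-2)²)/2)/5 = ((2 + 2*4)*(½))/5 = ((2 + 8)*(½))/5 = (10*(½))/5 = (⅕)*5 = 1)
O(N) = 5 + N
(v(-3)*(-52))*O(A) = (2*(-52))*(5 + 1) = -104*6 = -624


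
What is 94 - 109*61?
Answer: -6555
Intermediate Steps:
94 - 109*61 = 94 - 6649 = -6555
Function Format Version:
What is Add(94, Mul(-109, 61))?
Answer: -6555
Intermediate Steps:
Add(94, Mul(-109, 61)) = Add(94, -6649) = -6555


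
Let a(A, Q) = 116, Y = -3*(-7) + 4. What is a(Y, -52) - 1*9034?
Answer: -8918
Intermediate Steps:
Y = 25 (Y = 21 + 4 = 25)
a(Y, -52) - 1*9034 = 116 - 1*9034 = 116 - 9034 = -8918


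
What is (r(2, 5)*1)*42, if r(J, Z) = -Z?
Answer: -210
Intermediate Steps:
(r(2, 5)*1)*42 = (-1*5*1)*42 = -5*1*42 = -5*42 = -210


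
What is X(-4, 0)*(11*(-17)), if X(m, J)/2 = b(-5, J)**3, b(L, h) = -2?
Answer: 2992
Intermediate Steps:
X(m, J) = -16 (X(m, J) = 2*(-2)**3 = 2*(-8) = -16)
X(-4, 0)*(11*(-17)) = -176*(-17) = -16*(-187) = 2992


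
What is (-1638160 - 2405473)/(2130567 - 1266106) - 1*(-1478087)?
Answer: 1277744522474/864461 ≈ 1.4781e+6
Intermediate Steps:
(-1638160 - 2405473)/(2130567 - 1266106) - 1*(-1478087) = -4043633/864461 + 1478087 = 1277744522474/864461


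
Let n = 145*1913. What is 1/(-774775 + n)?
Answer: -1/497390 ≈ -2.0105e-6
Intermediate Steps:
n = 277385
1/(-774775 + n) = 1/(-774775 + 277385) = 1/(-497390) = -1/497390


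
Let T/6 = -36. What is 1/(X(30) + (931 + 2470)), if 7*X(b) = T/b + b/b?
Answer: 35/119004 ≈ 0.00029411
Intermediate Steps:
T = -216 (T = 6*(-36) = -216)
X(b) = ⅐ - 216/(7*b) (X(b) = (-216/b + b/b)/7 = (-216/b + 1)/7 = (1 - 216/b)/7 = ⅐ - 216/(7*b))
1/(X(30) + (931 + 2470)) = 1/((⅐)*(-216 + 30)/30 + (931 + 2470)) = 1/((⅐)*(1/30)*(-186) + 3401) = 1/(-31/35 + 3401) = 1/(119004/35) = 35/119004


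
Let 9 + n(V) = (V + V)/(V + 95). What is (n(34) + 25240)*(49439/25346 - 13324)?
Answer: -366346851902185/1089878 ≈ -3.3614e+8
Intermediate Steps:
n(V) = -9 + 2*V/(95 + V) (n(V) = -9 + (V + V)/(V + 95) = -9 + (2*V)/(95 + V) = -9 + 2*V/(95 + V))
(n(34) + 25240)*(49439/25346 - 13324) = ((-855 - 7*34)/(95 + 34) + 25240)*(49439/25346 - 13324) = ((-855 - 238)/129 + 25240)*(49439*(1/25346) - 13324) = ((1/129)*(-1093) + 25240)*(49439/25346 - 13324) = (-1093/129 + 25240)*(-337660665/25346) = (3254867/129)*(-337660665/25346) = -366346851902185/1089878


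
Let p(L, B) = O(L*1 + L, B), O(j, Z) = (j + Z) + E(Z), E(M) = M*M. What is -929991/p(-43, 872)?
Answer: -929991/761170 ≈ -1.2218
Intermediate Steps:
E(M) = M**2
O(j, Z) = Z + j + Z**2 (O(j, Z) = (j + Z) + Z**2 = (Z + j) + Z**2 = Z + j + Z**2)
p(L, B) = B + B**2 + 2*L (p(L, B) = B + (L*1 + L) + B**2 = B + (L + L) + B**2 = B + 2*L + B**2 = B + B**2 + 2*L)
-929991/p(-43, 872) = -929991/(872 + 872**2 + 2*(-43)) = -929991/(872 + 760384 - 86) = -929991/761170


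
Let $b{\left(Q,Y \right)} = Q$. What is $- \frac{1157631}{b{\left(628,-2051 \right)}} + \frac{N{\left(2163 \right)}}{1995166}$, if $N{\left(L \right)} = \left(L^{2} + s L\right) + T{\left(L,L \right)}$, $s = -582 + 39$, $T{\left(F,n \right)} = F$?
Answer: $- \frac{1153732051851}{626482124} \approx -1841.6$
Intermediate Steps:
$s = -543$
$N{\left(L \right)} = L^{2} - 542 L$ ($N{\left(L \right)} = \left(L^{2} - 543 L\right) + L = L^{2} - 542 L$)
$- \frac{1157631}{b{\left(628,-2051 \right)}} + \frac{N{\left(2163 \right)}}{1995166} = - \frac{1157631}{628} + \frac{2163 \left(-542 + 2163\right)}{1995166} = \left(-1157631\right) \frac{1}{628} + 2163 \cdot 1621 \cdot \frac{1}{1995166} = - \frac{1157631}{628} + 3506223 \cdot \frac{1}{1995166} = - \frac{1157631}{628} + \frac{3506223}{1995166} = - \frac{1153732051851}{626482124}$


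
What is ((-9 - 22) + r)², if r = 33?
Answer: 4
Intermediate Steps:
((-9 - 22) + r)² = ((-9 - 22) + 33)² = (-31 + 33)² = 2² = 4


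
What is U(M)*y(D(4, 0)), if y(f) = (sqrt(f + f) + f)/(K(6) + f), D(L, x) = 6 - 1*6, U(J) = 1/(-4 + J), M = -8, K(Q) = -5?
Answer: 0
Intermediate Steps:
D(L, x) = 0 (D(L, x) = 6 - 6 = 0)
y(f) = (f + sqrt(2)*sqrt(f))/(-5 + f) (y(f) = (sqrt(f + f) + f)/(-5 + f) = (sqrt(2*f) + f)/(-5 + f) = (sqrt(2)*sqrt(f) + f)/(-5 + f) = (f + sqrt(2)*sqrt(f))/(-5 + f))
U(M)*y(D(4, 0)) = ((0 + sqrt(2)*sqrt(0))/(-5 + 0))/(-4 - 8) = ((0 + sqrt(2)*0)/(-5))/(-12) = -(-1)*(0 + 0)/60 = -(-1)*0/60 = -1/12*0 = 0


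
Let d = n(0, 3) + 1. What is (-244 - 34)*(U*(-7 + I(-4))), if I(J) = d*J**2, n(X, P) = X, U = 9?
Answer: -22518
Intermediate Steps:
d = 1 (d = 0 + 1 = 1)
I(J) = J**2 (I(J) = 1*J**2 = J**2)
(-244 - 34)*(U*(-7 + I(-4))) = (-244 - 34)*(9*(-7 + (-4)**2)) = -2502*(-7 + 16) = -2502*9 = -278*81 = -22518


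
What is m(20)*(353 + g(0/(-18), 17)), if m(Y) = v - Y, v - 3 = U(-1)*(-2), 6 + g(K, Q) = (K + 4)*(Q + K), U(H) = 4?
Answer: -10375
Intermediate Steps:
g(K, Q) = -6 + (4 + K)*(K + Q) (g(K, Q) = -6 + (K + 4)*(Q + K) = -6 + (4 + K)*(K + Q))
v = -5 (v = 3 + 4*(-2) = 3 - 8 = -5)
m(Y) = -5 - Y
m(20)*(353 + g(0/(-18), 17)) = (-5 - 1*20)*(353 + (-6 + (0/(-18))² + 4*(0/(-18)) + 4*17 + (0/(-18))*17)) = (-5 - 20)*(353 + (-6 + (0*(-1/18))² + 4*(0*(-1/18)) + 68 + (0*(-1/18))*17)) = -25*(353 + (-6 + 0² + 4*0 + 68 + 0*17)) = -25*(353 + (-6 + 0 + 0 + 68 + 0)) = -25*(353 + 62) = -25*415 = -10375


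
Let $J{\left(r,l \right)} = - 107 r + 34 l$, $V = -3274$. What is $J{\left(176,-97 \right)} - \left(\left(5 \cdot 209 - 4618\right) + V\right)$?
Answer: $-15283$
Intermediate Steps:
$J{\left(176,-97 \right)} - \left(\left(5 \cdot 209 - 4618\right) + V\right) = \left(\left(-107\right) 176 + 34 \left(-97\right)\right) - \left(\left(5 \cdot 209 - 4618\right) - 3274\right) = \left(-18832 - 3298\right) - \left(\left(1045 - 4618\right) - 3274\right) = -22130 - \left(-3573 - 3274\right) = -22130 - -6847 = -22130 + 6847 = -15283$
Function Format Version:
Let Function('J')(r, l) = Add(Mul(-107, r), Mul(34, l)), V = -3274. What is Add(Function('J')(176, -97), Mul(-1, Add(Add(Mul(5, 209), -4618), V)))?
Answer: -15283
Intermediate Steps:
Add(Function('J')(176, -97), Mul(-1, Add(Add(Mul(5, 209), -4618), V))) = Add(Add(Mul(-107, 176), Mul(34, -97)), Mul(-1, Add(Add(Mul(5, 209), -4618), -3274))) = Add(Add(-18832, -3298), Mul(-1, Add(Add(1045, -4618), -3274))) = Add(-22130, Mul(-1, Add(-3573, -3274))) = Add(-22130, Mul(-1, -6847)) = Add(-22130, 6847) = -15283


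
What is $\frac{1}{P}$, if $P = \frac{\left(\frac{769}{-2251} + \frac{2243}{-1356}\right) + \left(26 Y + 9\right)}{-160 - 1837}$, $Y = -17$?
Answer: $\frac{6095554932}{1327761905} \approx 4.5909$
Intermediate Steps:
$P = \frac{1327761905}{6095554932}$ ($P = \frac{\left(\frac{769}{-2251} + \frac{2243}{-1356}\right) + \left(26 \left(-17\right) + 9\right)}{-160 - 1837} = \frac{\left(769 \left(- \frac{1}{2251}\right) + 2243 \left(- \frac{1}{1356}\right)\right) + \left(-442 + 9\right)}{-1997} = \left(\left(- \frac{769}{2251} - \frac{2243}{1356}\right) - 433\right) \left(- \frac{1}{1997}\right) = \left(- \frac{6091757}{3052356} - 433\right) \left(- \frac{1}{1997}\right) = \left(- \frac{1327761905}{3052356}\right) \left(- \frac{1}{1997}\right) = \frac{1327761905}{6095554932} \approx 0.21782$)
$\frac{1}{P} = \frac{1}{\frac{1327761905}{6095554932}} = \frac{6095554932}{1327761905}$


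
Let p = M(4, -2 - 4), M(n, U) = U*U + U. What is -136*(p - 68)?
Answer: 5168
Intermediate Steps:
M(n, U) = U + U² (M(n, U) = U² + U = U + U²)
p = 30 (p = (-2 - 4)*(1 + (-2 - 4)) = -6*(1 - 6) = -6*(-5) = 30)
-136*(p - 68) = -136*(30 - 68) = -136*(-38) = 5168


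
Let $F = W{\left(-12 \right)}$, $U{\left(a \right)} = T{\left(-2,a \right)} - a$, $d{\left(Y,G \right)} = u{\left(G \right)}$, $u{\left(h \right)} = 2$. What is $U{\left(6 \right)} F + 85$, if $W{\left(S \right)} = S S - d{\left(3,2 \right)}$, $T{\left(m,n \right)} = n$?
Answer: $85$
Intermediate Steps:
$d{\left(Y,G \right)} = 2$
$W{\left(S \right)} = -2 + S^{2}$ ($W{\left(S \right)} = S S - 2 = S^{2} - 2 = -2 + S^{2}$)
$U{\left(a \right)} = 0$ ($U{\left(a \right)} = a - a = 0$)
$F = 142$ ($F = -2 + \left(-12\right)^{2} = -2 + 144 = 142$)
$U{\left(6 \right)} F + 85 = 0 \cdot 142 + 85 = 0 + 85 = 85$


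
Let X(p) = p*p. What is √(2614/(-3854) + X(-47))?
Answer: 2*√2050056293/1927 ≈ 46.993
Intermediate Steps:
X(p) = p²
√(2614/(-3854) + X(-47)) = √(2614/(-3854) + (-47)²) = √(2614*(-1/3854) + 2209) = √(-1307/1927 + 2209) = √(4255436/1927) = 2*√2050056293/1927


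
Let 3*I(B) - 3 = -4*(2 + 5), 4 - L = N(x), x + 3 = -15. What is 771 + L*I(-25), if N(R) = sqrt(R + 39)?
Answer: 2213/3 + 25*sqrt(21)/3 ≈ 775.85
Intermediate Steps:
x = -18 (x = -3 - 15 = -18)
N(R) = sqrt(39 + R)
L = 4 - sqrt(21) (L = 4 - sqrt(39 - 18) = 4 - sqrt(21) ≈ -0.58258)
I(B) = -25/3 (I(B) = 1 + (-4*(2 + 5))/3 = 1 + (-4*7)/3 = 1 + (1/3)*(-28) = 1 - 28/3 = -25/3)
771 + L*I(-25) = 771 + (4 - sqrt(21))*(-25/3) = 771 + (-100/3 + 25*sqrt(21)/3) = 2213/3 + 25*sqrt(21)/3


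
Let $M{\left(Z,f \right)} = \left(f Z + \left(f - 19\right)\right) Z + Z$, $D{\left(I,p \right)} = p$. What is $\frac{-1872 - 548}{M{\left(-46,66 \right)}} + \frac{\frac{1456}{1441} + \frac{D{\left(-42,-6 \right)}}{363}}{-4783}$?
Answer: $- \frac{46409615413}{2605166472546} \approx -0.017814$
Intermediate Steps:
$M{\left(Z,f \right)} = Z + Z \left(-19 + f + Z f\right)$ ($M{\left(Z,f \right)} = \left(Z f + \left(f - 19\right)\right) Z + Z = \left(Z f + \left(-19 + f\right)\right) Z + Z = \left(-19 + f + Z f\right) Z + Z = Z \left(-19 + f + Z f\right) + Z = Z + Z \left(-19 + f + Z f\right)$)
$\frac{-1872 - 548}{M{\left(-46,66 \right)}} + \frac{\frac{1456}{1441} + \frac{D{\left(-42,-6 \right)}}{363}}{-4783} = \frac{-1872 - 548}{\left(-46\right) \left(-18 + 66 - 3036\right)} + \frac{\frac{1456}{1441} - \frac{6}{363}}{-4783} = - \frac{2420}{\left(-46\right) \left(-18 + 66 - 3036\right)} + \left(1456 \cdot \frac{1}{1441} - \frac{2}{121}\right) \left(- \frac{1}{4783}\right) = - \frac{2420}{\left(-46\right) \left(-2988\right)} + \left(\frac{1456}{1441} - \frac{2}{121}\right) \left(- \frac{1}{4783}\right) = - \frac{2420}{137448} + \frac{15754}{15851} \left(- \frac{1}{4783}\right) = \left(-2420\right) \frac{1}{137448} - \frac{15754}{75815333} = - \frac{605}{34362} - \frac{15754}{75815333} = - \frac{46409615413}{2605166472546}$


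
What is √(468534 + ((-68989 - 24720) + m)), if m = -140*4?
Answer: 3*√41585 ≈ 611.77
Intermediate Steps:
m = -560
√(468534 + ((-68989 - 24720) + m)) = √(468534 + ((-68989 - 24720) - 560)) = √(468534 + (-93709 - 560)) = √(468534 - 94269) = √374265 = 3*√41585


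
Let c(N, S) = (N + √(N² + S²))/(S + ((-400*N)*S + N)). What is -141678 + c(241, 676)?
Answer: -9232515300715/65165483 - √515057/65165483 ≈ -1.4168e+5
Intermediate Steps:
c(N, S) = (N + √(N² + S²))/(N + S - 400*N*S) (c(N, S) = (N + √(N² + S²))/(S + (-400*N*S + N)) = (N + √(N² + S²))/(S + (N - 400*N*S)) = (N + √(N² + S²))/(N + S - 400*N*S))
-141678 + c(241, 676) = -141678 + (241 + √(241² + 676²))/(241 + 676 - 400*241*676) = -141678 + (241 + √(58081 + 456976))/(241 + 676 - 65166400) = -141678 + (241 + √515057)/(-65165483) = -141678 - (241 + √515057)/65165483 = -141678 + (-241/65165483 - √515057/65165483) = -9232515300715/65165483 - √515057/65165483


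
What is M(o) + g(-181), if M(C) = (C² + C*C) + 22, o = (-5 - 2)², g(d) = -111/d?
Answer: 873255/181 ≈ 4824.6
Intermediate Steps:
o = 49 (o = (-7)² = 49)
M(C) = 22 + 2*C² (M(C) = (C² + C²) + 22 = 2*C² + 22 = 22 + 2*C²)
M(o) + g(-181) = (22 + 2*49²) - 111/(-181) = (22 + 2*2401) - 111*(-1/181) = (22 + 4802) + 111/181 = 4824 + 111/181 = 873255/181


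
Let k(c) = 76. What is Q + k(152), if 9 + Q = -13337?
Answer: -13270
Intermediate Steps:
Q = -13346 (Q = -9 - 13337 = -13346)
Q + k(152) = -13346 + 76 = -13270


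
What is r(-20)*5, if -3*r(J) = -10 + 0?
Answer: 50/3 ≈ 16.667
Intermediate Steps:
r(J) = 10/3 (r(J) = -(-10 + 0)/3 = -⅓*(-10) = 10/3)
r(-20)*5 = (10/3)*5 = 50/3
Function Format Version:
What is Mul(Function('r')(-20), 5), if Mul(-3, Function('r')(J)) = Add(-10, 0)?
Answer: Rational(50, 3) ≈ 16.667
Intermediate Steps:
Function('r')(J) = Rational(10, 3) (Function('r')(J) = Mul(Rational(-1, 3), Add(-10, 0)) = Mul(Rational(-1, 3), -10) = Rational(10, 3))
Mul(Function('r')(-20), 5) = Mul(Rational(10, 3), 5) = Rational(50, 3)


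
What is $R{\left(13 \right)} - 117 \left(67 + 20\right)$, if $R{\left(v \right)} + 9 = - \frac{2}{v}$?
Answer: $- \frac{132446}{13} \approx -10188.0$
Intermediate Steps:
$R{\left(v \right)} = -9 - \frac{2}{v}$
$R{\left(13 \right)} - 117 \left(67 + 20\right) = \left(-9 - \frac{2}{13}\right) - 117 \left(67 + 20\right) = \left(-9 - \frac{2}{13}\right) - 10179 = - \frac{119}{13} - 10179 = - \frac{132446}{13}$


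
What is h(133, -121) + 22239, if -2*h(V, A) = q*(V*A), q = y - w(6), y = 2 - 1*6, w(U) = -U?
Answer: 38332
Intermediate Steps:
y = -4 (y = 2 - 6 = -4)
q = 2 (q = -4 - (-1)*6 = -4 - 1*(-6) = -4 + 6 = 2)
h(V, A) = -A*V (h(V, A) = -V*A = -A*V)
h(133, -121) + 22239 = -1*(-121)*133 + 22239 = 16093 + 22239 = 38332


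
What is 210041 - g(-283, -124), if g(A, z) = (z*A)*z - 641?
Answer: 4562090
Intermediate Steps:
g(A, z) = -641 + A*z² (g(A, z) = (A*z)*z - 641 = A*z² - 641 = -641 + A*z²)
210041 - g(-283, -124) = 210041 - (-641 - 283*(-124)²) = 210041 - (-641 - 283*15376) = 210041 - (-641 - 4351408) = 210041 - 1*(-4352049) = 210041 + 4352049 = 4562090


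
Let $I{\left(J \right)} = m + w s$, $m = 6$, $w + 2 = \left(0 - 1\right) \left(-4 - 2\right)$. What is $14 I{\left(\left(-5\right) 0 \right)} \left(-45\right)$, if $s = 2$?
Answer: $-8820$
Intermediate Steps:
$w = 4$ ($w = -2 + \left(0 - 1\right) \left(-4 - 2\right) = -2 - -6 = -2 + 6 = 4$)
$I{\left(J \right)} = 14$ ($I{\left(J \right)} = 6 + 4 \cdot 2 = 6 + 8 = 14$)
$14 I{\left(\left(-5\right) 0 \right)} \left(-45\right) = 14 \cdot 14 \left(-45\right) = 196 \left(-45\right) = -8820$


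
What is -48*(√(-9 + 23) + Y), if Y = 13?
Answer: -624 - 48*√14 ≈ -803.60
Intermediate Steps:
-48*(√(-9 + 23) + Y) = -48*(√(-9 + 23) + 13) = -48*(√14 + 13) = -48*(13 + √14) = -624 - 48*√14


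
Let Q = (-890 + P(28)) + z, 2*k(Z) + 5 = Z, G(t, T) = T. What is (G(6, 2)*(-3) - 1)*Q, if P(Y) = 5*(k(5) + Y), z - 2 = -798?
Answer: 10822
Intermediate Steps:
z = -796 (z = 2 - 798 = -796)
k(Z) = -5/2 + Z/2
P(Y) = 5*Y (P(Y) = 5*((-5/2 + (½)*5) + Y) = 5*((-5/2 + 5/2) + Y) = 5*(0 + Y) = 5*Y)
Q = -1546 (Q = (-890 + 5*28) - 796 = (-890 + 140) - 796 = -750 - 796 = -1546)
(G(6, 2)*(-3) - 1)*Q = (2*(-3) - 1)*(-1546) = (-6 - 1)*(-1546) = -7*(-1546) = 10822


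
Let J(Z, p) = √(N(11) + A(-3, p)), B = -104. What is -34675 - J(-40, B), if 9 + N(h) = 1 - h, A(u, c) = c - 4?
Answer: -34675 - I*√127 ≈ -34675.0 - 11.269*I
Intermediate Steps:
A(u, c) = -4 + c
N(h) = -8 - h (N(h) = -9 + (1 - h) = -8 - h)
J(Z, p) = √(-23 + p) (J(Z, p) = √((-8 - 1*11) + (-4 + p)) = √((-8 - 11) + (-4 + p)) = √(-19 + (-4 + p)) = √(-23 + p))
-34675 - J(-40, B) = -34675 - √(-23 - 104) = -34675 - √(-127) = -34675 - I*√127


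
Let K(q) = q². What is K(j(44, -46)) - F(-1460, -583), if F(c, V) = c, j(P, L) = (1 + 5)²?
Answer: 2756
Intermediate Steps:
j(P, L) = 36 (j(P, L) = 6² = 36)
K(j(44, -46)) - F(-1460, -583) = 36² - 1*(-1460) = 1296 + 1460 = 2756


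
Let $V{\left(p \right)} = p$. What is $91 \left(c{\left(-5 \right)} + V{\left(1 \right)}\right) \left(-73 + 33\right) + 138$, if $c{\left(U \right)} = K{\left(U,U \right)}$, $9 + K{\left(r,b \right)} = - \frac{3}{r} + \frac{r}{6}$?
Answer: $\frac{90322}{3} \approx 30107.0$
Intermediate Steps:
$K{\left(r,b \right)} = -9 - \frac{3}{r} + \frac{r}{6}$ ($K{\left(r,b \right)} = -9 + \left(- \frac{3}{r} + \frac{r}{6}\right) = -9 - \frac{3}{r} + \frac{r}{6}$)
$c{\left(U \right)} = -9 - \frac{3}{U} + \frac{U}{6}$
$91 \left(c{\left(-5 \right)} + V{\left(1 \right)}\right) \left(-73 + 33\right) + 138 = 91 \left(\left(-9 - \frac{3}{-5} + \frac{1}{6} \left(-5\right)\right) + 1\right) \left(-73 + 33\right) + 138 = 91 \left(\left(-9 - - \frac{3}{5} - \frac{5}{6}\right) + 1\right) \left(-40\right) + 138 = 91 \left(\left(-9 + \frac{3}{5} - \frac{5}{6}\right) + 1\right) \left(-40\right) + 138 = 91 \left(- \frac{277}{30} + 1\right) \left(-40\right) + 138 = 91 \left(\left(- \frac{247}{30}\right) \left(-40\right)\right) + 138 = 91 \cdot \frac{988}{3} + 138 = \frac{89908}{3} + 138 = \frac{90322}{3}$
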